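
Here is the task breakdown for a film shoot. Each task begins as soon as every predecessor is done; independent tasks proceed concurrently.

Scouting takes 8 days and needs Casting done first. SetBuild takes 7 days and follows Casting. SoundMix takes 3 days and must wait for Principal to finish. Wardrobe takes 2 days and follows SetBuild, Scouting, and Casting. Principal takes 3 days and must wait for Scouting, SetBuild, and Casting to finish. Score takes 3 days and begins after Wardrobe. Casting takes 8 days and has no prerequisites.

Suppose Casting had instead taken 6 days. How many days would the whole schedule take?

As given, the longest chain is Casting→Scouting→Principal→SoundMix = 8+8+3+3 = 22, so the finish is 22 days.
Casting lies on that path, so at 6 days the path becomes 20 days.
The critical path is still Casting→Scouting→Principal→SoundMix; finish is now 20 days.

20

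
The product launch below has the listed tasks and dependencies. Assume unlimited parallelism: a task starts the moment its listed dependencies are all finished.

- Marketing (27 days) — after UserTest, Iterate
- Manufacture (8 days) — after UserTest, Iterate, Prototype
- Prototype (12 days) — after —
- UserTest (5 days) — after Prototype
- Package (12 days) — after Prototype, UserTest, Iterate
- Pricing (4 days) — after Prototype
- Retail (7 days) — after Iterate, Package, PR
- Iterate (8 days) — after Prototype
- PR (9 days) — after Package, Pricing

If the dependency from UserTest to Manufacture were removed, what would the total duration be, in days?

Original critical path: Prototype→Iterate→Package→PR→Retail = 12+8+12+9+7 = 48 ⇒ 48 days.
Dropping UserTest→Manufacture doesn't change Manufacture's earliest start (20); another predecessor still binds.
The longest chain is now Prototype→Iterate→Package→PR→Retail = 12+8+12+9+7 = 48, so the plan takes 48 days.

48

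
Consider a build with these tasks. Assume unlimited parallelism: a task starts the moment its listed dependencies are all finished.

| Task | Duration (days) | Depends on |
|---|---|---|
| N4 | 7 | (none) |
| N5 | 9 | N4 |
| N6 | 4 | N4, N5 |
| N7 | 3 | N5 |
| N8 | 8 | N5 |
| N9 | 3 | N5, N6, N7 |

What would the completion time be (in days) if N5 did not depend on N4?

Original critical path: N4→N5→N8 = 7+9+8 = 24 ⇒ 24 days.
Without N4→N5, N5's earliest start moves from 7 to 0.
New critical path: N5→N8 = 9+8 = 17 ⇒ 17 days.

17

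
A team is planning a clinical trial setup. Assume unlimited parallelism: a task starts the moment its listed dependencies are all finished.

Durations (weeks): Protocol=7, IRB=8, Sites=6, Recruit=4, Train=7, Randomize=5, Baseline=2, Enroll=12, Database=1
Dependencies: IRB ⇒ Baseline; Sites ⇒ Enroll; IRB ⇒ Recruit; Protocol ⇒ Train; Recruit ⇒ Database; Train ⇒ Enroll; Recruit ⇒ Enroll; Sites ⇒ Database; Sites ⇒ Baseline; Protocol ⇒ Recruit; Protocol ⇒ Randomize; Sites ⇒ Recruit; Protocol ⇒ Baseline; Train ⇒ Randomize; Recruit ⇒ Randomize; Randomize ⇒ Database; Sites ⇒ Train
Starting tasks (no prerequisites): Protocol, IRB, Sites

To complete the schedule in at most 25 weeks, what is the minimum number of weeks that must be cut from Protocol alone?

Current finish: 26 weeks; target: 25.
Protocol is on every critical path, so each week cut from Protocol cuts the finish by one (this holds down to a finish of 25).
Need 26 − 25 = 1 week off Protocol → Protocol becomes 6 weeks, finish becomes 25.

1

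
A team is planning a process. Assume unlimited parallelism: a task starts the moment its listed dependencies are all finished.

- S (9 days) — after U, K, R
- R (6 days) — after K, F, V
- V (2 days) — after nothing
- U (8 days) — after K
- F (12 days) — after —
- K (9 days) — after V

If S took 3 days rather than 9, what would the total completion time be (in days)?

The binding path is V→K→U→S = 2+9+8+9 = 28; finish at 28 days.
S lies on that path, so at 3 days the path becomes 22 days.
No other chain overtakes it, so the finish is 22 days.

22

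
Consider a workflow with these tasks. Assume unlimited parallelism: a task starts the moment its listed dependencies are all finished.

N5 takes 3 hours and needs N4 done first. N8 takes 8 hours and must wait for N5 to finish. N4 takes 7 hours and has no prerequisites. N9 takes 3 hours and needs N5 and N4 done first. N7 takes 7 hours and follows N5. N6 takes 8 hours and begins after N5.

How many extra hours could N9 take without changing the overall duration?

5

Critical path: N4→N5→N6 = 7+3+8 = 18, so the finish is 18 hours.
Longest path through N9: 13 hours (earliest finish 13, latest finish 18).
Float = 18 − 13 = 5.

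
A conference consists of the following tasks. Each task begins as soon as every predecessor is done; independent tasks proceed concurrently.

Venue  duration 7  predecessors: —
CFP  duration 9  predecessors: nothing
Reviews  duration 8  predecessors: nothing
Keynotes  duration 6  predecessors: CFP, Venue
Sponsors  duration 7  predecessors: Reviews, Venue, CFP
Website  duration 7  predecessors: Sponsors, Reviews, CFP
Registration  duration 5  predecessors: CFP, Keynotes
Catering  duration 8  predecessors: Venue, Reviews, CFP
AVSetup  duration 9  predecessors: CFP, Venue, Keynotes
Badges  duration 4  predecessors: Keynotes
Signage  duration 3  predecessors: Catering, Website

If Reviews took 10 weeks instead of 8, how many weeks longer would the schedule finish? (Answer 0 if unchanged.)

The binding path is CFP→Sponsors→Website→Signage = 9+7+7+3 = 26; finish at 26 weeks.
Reviews is off the critical path — its longest chain is 25 weeks, giving 1 of slack.
New critical path: Reviews→Sponsors→Website→Signage = 10+7+7+3 = 27 ⇒ 27 weeks.
Change in finish: 27 − 26 = +1 weeks.

1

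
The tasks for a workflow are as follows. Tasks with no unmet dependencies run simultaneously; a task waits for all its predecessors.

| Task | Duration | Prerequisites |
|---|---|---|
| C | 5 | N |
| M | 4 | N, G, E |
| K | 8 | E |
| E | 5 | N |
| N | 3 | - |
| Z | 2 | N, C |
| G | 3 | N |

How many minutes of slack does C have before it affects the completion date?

Critical path: N→E→K = 3+5+8 = 16, so the finish is 16 minutes.
Longest path through C: 10 minutes (earliest finish 8, latest finish 14).
So C can slip 14 − 8 = 6 minutes.

6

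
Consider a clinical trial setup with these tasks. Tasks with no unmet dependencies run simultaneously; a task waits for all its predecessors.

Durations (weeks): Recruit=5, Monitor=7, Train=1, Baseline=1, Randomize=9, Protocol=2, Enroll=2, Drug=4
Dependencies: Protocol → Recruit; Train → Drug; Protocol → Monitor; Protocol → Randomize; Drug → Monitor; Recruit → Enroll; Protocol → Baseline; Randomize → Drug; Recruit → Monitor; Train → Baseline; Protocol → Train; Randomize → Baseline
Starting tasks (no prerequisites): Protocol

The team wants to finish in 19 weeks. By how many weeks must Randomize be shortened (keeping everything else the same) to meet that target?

3

Current finish: 22 weeks; target: 19.
Randomize is on every critical path, so each week cut from Randomize cuts the finish by one (this holds down to a finish of 14).
Need 22 − 19 = 3 weeks off Randomize → Randomize becomes 6 weeks, finish becomes 19.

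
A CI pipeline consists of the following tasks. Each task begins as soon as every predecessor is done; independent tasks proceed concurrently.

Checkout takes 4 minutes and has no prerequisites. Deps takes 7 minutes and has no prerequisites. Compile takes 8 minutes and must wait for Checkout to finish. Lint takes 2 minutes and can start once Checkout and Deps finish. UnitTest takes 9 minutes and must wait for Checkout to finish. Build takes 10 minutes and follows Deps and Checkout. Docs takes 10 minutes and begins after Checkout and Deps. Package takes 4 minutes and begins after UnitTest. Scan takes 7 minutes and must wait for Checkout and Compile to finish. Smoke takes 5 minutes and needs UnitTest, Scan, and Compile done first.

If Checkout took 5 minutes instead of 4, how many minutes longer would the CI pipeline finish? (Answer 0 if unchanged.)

Actual critical path: Checkout→Compile→Scan→Smoke = 4+8+7+5 = 24 ⇒ 24 minutes.
Since Checkout is critical, the +1 change carries straight to that chain (now 25 minutes).
That remains the longest chain; total 25 minutes.
Change in finish: 25 − 24 = +1 minutes.

1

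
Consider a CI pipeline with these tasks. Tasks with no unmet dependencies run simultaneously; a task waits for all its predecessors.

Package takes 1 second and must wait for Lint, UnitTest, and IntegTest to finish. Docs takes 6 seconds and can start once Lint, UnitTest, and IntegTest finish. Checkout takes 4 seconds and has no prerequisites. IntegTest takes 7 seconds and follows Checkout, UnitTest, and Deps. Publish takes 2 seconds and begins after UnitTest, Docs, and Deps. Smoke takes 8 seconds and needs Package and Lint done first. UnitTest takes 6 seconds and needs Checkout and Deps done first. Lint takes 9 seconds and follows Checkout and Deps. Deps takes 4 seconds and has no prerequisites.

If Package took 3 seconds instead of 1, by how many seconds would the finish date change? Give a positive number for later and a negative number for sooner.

Actual critical path: Checkout→UnitTest→IntegTest→Package→Smoke = 4+6+7+1+8 = 26 ⇒ 26 seconds.
Package lies on that path, so at 3 seconds the path becomes 28 seconds.
The critical path is still Checkout→UnitTest→IntegTest→Package→Smoke; finish is now 28 seconds.
Change in finish: 28 − 26 = +2 seconds.

2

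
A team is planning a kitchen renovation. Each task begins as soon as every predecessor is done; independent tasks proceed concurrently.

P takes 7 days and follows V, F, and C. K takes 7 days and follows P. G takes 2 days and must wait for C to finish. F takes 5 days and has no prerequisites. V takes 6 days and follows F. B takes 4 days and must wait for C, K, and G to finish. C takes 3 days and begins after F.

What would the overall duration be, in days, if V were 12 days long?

35

As given, the longest chain is F→V→P→K→B = 5+6+7+7+4 = 29, so the finish is 29 days.
V is on the critical path; changing it to 12 makes that path 35 days.
That remains the longest chain; total 35 days.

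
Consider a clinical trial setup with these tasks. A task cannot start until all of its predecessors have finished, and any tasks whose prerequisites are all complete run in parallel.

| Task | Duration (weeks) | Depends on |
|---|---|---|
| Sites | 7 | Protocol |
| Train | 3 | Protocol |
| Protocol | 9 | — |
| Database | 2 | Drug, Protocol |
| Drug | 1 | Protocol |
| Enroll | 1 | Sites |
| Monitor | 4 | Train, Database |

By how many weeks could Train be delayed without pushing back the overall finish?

Critical path: Protocol→Sites→Enroll = 9+7+1 = 17, so the finish is 17 weeks.
The longest chain containing Train totals 16 weeks.
Slack of Train = 10 − 9 = 1 week.

1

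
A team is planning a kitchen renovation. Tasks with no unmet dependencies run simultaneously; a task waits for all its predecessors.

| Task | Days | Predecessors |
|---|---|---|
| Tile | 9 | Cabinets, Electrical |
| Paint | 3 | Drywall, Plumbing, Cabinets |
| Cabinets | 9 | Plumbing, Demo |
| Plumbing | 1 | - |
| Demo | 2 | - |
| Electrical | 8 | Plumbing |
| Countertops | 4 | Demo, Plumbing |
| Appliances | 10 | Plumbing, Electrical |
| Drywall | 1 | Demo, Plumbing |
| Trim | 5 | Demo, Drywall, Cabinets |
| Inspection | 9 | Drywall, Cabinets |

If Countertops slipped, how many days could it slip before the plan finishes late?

14

The longest chain is Demo→Cabinets→Tile = 2+9+9 = 20; overall finish 20 days.
Countertops finishes as early as 6 and must finish by 20.
Slack of Countertops = 16 − 2 = 14 days.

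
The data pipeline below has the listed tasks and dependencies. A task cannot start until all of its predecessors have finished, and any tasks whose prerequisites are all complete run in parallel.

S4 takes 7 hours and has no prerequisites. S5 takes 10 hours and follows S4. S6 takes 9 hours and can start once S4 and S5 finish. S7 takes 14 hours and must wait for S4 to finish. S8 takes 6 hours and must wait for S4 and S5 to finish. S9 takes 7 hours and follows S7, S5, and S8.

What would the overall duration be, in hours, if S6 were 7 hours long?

As given, the longest chain is S4→S5→S8→S9 = 7+10+6+7 = 30, so the finish is 30 hours.
The longest path through S6 is only 26 hours, so S6 has float 4.
No other chain overtakes it, so the finish is 30 hours.

30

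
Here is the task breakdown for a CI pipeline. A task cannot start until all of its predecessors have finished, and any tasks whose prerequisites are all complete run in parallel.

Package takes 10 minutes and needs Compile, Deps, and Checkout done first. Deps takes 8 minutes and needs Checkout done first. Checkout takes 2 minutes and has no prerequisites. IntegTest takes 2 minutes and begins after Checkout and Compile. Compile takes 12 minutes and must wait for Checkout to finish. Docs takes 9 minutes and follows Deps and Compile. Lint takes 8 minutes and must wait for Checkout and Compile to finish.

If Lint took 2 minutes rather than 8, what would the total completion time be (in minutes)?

The binding path is Checkout→Compile→Package = 2+12+10 = 24; finish at 24 minutes.
The longest path through Lint is only 22 minutes, so Lint has float 2.
The critical path is still Checkout→Compile→Package; finish is now 24 minutes.

24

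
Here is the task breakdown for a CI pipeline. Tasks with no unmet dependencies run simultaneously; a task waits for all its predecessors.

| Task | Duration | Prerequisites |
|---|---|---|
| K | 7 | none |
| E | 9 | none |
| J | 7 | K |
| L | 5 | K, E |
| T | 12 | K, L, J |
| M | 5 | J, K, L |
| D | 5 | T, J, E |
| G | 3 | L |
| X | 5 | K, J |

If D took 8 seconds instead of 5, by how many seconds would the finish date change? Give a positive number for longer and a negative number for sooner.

3

Baseline: K→J→T→D = 7+7+12+5 = 31 → 31 seconds.
D lies on that path, so at 8 seconds the path becomes 34 seconds.
The critical path is still K→J→T→D; finish is now 34 seconds.
Change in finish: 34 − 31 = +3 seconds.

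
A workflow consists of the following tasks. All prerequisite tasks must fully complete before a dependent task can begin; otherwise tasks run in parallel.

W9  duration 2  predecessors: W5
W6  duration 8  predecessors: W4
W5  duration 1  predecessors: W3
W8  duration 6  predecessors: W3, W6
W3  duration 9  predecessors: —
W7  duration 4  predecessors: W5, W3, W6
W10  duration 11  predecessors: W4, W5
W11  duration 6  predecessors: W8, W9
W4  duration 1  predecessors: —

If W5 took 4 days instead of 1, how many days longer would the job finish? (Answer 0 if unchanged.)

3

Actual critical path: W3→W5→W10 = 9+1+11 = 21 ⇒ 21 days.
W5 lies on that path, so at 4 days the path becomes 24 days.
That remains the longest chain; total 24 days.
Change in finish: 24 − 21 = +3 days.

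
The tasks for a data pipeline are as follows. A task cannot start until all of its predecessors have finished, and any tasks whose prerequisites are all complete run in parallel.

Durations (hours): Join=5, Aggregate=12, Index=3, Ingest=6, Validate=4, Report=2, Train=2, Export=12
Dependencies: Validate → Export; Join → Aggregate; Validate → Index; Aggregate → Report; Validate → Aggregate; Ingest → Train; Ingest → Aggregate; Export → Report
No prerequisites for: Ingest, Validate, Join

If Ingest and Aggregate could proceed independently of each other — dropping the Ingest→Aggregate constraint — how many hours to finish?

Before: longest chain Ingest→Aggregate→Report = 6+12+2 = 20, finish 20.
Without Ingest→Aggregate, Aggregate's earliest start moves from 6 to 5.
After: Join→Aggregate→Report = 5+12+2 = 19 → 19 hours.

19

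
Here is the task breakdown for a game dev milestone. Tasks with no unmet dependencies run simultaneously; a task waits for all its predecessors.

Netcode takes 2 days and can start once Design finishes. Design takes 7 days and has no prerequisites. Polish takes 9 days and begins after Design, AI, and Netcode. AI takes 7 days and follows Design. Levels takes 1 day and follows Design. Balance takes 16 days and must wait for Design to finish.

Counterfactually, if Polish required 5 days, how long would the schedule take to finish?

As given, the longest chain is Design→AI→Polish = 7+7+9 = 23, so the finish is 23 days.
Polish lies on that path, so at 5 days the path becomes 19 days.
New critical path: Design→Balance = 7+16 = 23 ⇒ 23 days.

23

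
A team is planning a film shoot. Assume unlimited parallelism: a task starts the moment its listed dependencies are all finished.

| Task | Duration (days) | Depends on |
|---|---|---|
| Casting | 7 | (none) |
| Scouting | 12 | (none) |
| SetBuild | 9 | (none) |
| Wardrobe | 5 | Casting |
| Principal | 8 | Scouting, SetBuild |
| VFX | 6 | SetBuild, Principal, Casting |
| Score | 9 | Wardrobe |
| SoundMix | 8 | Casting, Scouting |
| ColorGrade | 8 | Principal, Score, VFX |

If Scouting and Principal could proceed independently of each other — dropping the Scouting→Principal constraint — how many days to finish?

With the dependency in place, Scouting→Principal→VFX→ColorGrade = 12+8+6+8 = 34 sets the finish at 34 days.
Without Scouting→Principal, Principal's earliest start moves from 12 to 9.
New critical path: SetBuild→Principal→VFX→ColorGrade = 9+8+6+8 = 31 ⇒ 31 days.

31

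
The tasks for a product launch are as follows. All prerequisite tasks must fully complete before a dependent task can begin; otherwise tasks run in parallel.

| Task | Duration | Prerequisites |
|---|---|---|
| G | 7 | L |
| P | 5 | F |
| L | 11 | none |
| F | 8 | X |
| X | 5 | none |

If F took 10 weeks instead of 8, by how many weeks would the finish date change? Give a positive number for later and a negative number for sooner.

2

Actual critical path: X→F→P = 5+8+5 = 18 ⇒ 18 weeks.
F lies on that path, so at 10 weeks the path becomes 20 weeks.
The critical path is still X→F→P; finish is now 20 weeks.
Change in finish: 20 − 18 = +2 weeks.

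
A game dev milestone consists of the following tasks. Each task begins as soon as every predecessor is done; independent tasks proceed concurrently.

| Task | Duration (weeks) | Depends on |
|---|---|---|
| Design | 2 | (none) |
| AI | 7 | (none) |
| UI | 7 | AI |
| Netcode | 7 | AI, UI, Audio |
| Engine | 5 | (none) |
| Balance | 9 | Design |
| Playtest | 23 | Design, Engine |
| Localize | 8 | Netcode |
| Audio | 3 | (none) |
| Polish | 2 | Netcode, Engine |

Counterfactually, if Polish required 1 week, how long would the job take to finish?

Actual critical path: AI→UI→Netcode→Localize = 7+7+7+8 = 29 ⇒ 29 weeks.
Polish is off the critical path — its longest chain is 23 weeks, giving 6 of slack.
That remains the longest chain; total 29 weeks.

29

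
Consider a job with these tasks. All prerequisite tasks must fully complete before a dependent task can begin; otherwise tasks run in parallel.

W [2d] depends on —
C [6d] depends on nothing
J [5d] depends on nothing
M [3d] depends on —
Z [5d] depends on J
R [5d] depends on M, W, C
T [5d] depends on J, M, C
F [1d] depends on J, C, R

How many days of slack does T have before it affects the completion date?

The longest chain is C→R→F = 6+5+1 = 12; overall finish 12 days.
The longest chain containing T totals 11 days.
So T can slip 12 − 11 = 1 day.

1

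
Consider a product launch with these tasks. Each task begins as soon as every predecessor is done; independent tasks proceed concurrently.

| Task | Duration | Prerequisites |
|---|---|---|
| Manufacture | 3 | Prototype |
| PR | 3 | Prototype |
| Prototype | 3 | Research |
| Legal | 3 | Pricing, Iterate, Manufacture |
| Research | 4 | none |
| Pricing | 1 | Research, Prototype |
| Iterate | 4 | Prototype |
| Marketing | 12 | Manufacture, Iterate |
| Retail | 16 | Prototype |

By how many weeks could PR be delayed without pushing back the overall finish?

Research→Prototype→Iterate→Marketing = 4+3+4+12 = 23 sets the makespan at 23 weeks.
Longest path through PR: 10 weeks (earliest finish 10, latest finish 23).
Slack of PR = 20 − 7 = 13 weeks.

13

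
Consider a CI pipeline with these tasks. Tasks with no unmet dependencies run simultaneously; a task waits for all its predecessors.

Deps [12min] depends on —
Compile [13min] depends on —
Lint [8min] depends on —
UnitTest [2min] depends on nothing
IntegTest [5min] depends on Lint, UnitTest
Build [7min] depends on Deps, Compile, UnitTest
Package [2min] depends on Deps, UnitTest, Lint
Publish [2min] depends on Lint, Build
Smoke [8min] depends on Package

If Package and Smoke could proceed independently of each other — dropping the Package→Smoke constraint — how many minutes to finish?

22

With the dependency in place, Deps→Package→Smoke = 12+2+8 = 22 sets the finish at 22 minutes.
Without Package→Smoke, Smoke's earliest start moves from 14 to 0.
New critical path: Compile→Build→Publish = 13+7+2 = 22 ⇒ 22 minutes.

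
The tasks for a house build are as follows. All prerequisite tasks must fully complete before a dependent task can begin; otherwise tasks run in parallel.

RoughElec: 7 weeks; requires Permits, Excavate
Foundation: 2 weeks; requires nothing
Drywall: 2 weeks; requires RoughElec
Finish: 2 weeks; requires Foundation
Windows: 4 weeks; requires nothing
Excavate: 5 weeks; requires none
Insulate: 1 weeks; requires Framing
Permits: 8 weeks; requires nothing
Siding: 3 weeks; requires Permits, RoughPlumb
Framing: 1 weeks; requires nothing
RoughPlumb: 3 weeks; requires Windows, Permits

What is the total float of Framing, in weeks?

Critical path: Permits→RoughElec→Drywall = 8+7+2 = 17, so the finish is 17 weeks.
The longest chain containing Framing totals 2 weeks.
So Framing can slip 16 − 1 = 15 weeks.

15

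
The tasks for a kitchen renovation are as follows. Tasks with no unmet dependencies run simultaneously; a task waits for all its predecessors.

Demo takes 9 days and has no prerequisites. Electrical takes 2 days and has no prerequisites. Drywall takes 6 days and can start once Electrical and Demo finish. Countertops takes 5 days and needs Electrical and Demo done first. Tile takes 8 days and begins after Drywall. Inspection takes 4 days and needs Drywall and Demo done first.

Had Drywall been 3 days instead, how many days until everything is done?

The binding path is Demo→Drywall→Tile = 9+6+8 = 23; finish at 23 days.
Since Drywall is critical, the -3 change carries straight to that chain (now 20 days).
No other chain overtakes it, so the finish is 20 days.

20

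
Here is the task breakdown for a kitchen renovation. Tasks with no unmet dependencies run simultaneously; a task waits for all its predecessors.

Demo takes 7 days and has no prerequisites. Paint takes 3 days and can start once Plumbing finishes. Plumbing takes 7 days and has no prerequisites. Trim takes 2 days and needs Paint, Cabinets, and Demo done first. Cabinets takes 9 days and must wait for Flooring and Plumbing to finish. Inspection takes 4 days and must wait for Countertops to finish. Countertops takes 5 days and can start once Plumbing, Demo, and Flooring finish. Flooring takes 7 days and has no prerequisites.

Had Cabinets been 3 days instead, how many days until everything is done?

Baseline: Plumbing→Cabinets→Trim = 7+9+2 = 18 → 18 days.
Cabinets is on the critical path; changing it to 3 makes that path 12 days.
Now Demo→Countertops→Inspection = 7+5+4 = 16 is longest, so the finish becomes 16 days.

16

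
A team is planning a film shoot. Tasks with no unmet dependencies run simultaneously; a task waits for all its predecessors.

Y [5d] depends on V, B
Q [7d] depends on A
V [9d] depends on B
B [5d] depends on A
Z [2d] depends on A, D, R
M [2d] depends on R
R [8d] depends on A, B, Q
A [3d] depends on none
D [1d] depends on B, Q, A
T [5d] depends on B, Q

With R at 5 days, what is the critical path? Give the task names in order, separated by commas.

Actual critical path: A→B→V→Y = 3+5+9+5 = 22 ⇒ 22 days.
R has 2 days of float (longest path through it is 20).
The critical path is still A→B→V→Y; finish is now 22 days.

A, B, V, Y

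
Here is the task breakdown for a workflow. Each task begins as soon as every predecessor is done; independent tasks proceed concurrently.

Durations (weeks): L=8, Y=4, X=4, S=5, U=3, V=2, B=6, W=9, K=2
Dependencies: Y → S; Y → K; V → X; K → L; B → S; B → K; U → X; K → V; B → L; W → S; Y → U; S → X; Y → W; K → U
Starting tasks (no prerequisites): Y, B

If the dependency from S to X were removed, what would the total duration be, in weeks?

Before: longest chain Y→W→S→X = 4+9+5+4 = 22, finish 22.
Without S→X, X's earliest start moves from 18 to 11.
After: Y→W→S = 4+9+5 = 18 → 18 weeks.

18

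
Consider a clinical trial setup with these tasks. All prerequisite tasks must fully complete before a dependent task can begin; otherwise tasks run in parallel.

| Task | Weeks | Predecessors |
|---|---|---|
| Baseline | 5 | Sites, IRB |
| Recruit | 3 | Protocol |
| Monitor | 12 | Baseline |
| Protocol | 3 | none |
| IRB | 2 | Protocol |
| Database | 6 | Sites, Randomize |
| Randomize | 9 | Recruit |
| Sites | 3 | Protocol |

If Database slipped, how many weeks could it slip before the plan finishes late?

2

Critical path: Protocol→Sites→Baseline→Monitor = 3+3+5+12 = 23, so the finish is 23 weeks.
Database finishes as early as 21 and must finish by 23.
Float = 23 − 21 = 2.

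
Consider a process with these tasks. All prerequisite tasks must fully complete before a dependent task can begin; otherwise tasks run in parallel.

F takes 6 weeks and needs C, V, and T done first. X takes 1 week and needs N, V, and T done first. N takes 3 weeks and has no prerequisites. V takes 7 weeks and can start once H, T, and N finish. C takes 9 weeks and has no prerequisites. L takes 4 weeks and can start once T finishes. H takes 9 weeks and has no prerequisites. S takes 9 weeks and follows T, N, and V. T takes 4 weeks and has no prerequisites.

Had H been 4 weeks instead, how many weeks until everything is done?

Critical path before the change: H→V→S = 9+7+9 = 25 giving 25 weeks.
Since H is critical, the -5 change carries straight to that chain (now 20 weeks).
Now T→V→S = 4+7+9 = 20 is longest, so the finish becomes 20 weeks.

20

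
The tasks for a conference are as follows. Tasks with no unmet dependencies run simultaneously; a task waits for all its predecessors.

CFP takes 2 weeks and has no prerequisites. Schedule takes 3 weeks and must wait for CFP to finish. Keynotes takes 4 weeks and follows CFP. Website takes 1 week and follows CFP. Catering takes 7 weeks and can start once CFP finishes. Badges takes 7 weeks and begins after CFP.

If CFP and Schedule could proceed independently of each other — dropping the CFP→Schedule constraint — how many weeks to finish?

9

With the dependency in place, CFP→Catering = 2+7 = 9 sets the finish at 9 weeks.
Without CFP→Schedule, Schedule's earliest start moves from 2 to 0.
New critical path: CFP→Catering = 2+7 = 9 ⇒ 9 weeks.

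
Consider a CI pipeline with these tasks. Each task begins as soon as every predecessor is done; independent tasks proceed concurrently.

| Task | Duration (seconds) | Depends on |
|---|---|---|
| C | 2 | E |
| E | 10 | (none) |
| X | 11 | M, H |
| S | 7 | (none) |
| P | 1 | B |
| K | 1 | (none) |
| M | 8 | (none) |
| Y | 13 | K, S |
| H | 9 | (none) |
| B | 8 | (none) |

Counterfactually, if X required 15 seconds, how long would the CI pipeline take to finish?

24

Baseline: H→X = 9+11 = 20 → 20 seconds.
X lies on that path, so at 15 seconds the path becomes 24 seconds.
That remains the longest chain; total 24 seconds.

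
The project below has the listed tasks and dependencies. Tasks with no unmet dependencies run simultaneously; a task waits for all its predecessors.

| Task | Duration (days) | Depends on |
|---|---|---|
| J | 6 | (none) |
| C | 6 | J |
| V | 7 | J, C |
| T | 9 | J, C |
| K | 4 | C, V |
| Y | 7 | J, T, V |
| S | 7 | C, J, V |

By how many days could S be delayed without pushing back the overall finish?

2

The longest chain is J→C→T→Y = 6+6+9+7 = 28; overall finish 28 days.
The longest chain containing S totals 26 days.
Slack of S = 21 − 19 = 2 days.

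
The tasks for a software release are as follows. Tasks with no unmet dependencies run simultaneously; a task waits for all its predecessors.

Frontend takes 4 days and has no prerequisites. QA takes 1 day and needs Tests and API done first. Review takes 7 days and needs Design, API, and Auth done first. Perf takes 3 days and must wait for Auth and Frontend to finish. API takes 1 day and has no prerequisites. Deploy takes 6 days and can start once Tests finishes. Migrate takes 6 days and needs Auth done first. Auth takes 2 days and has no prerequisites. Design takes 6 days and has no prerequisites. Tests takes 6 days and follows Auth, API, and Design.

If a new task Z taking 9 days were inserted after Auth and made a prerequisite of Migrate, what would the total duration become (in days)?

Originally the project takes 18 days.
With Z inserted, Migrate now waits for max(Auth, Z).
New critical path: Design→Tests→Deploy = 6+6+6 = 18 ⇒ 18 days.

18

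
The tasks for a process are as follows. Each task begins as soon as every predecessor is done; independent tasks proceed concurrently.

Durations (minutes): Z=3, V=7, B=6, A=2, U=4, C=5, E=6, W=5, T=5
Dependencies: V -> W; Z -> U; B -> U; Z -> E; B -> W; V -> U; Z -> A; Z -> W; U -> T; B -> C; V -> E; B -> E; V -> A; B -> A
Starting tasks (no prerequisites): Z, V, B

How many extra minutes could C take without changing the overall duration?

Critical path: V→U→T = 7+4+5 = 16, so the finish is 16 minutes.
C finishes as early as 11 and must finish by 16.
Float = 16 − 11 = 5.

5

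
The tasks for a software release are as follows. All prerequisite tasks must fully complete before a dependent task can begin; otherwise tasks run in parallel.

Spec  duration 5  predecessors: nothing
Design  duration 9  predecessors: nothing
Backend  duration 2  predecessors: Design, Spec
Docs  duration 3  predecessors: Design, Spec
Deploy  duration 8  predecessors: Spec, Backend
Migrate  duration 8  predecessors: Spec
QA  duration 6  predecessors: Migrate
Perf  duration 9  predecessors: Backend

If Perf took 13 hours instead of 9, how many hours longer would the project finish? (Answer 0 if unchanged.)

4

Baseline: Design→Backend→Perf = 9+2+9 = 20 → 20 hours.
Perf is on the critical path; changing it to 13 makes that path 24 hours.
No other chain overtakes it, so the finish is 24 hours.
Change in finish: 24 − 20 = +4 hours.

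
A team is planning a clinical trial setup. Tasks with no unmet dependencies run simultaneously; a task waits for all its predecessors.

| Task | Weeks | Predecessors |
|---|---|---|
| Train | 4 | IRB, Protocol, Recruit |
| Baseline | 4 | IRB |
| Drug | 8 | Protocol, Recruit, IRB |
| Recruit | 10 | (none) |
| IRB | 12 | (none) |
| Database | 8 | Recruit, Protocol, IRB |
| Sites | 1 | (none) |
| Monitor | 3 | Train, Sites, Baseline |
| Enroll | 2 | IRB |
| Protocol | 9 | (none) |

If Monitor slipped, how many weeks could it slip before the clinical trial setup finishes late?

The longest chain is IRB→Drug = 12+8 = 20; overall finish 20 weeks.
Longest path through Monitor: 19 weeks (earliest finish 19, latest finish 20).
Float = 20 − 19 = 1.

1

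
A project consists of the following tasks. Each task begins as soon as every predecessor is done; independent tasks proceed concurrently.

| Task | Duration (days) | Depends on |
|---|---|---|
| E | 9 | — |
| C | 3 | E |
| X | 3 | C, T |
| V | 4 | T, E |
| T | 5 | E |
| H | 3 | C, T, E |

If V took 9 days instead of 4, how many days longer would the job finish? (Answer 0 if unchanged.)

As given, the longest chain is E→T→V = 9+5+4 = 18, so the finish is 18 days.
V is on the critical path; changing it to 9 makes that path 23 days.
No other chain overtakes it, so the finish is 23 days.
Change in finish: 23 − 18 = +5 days.

5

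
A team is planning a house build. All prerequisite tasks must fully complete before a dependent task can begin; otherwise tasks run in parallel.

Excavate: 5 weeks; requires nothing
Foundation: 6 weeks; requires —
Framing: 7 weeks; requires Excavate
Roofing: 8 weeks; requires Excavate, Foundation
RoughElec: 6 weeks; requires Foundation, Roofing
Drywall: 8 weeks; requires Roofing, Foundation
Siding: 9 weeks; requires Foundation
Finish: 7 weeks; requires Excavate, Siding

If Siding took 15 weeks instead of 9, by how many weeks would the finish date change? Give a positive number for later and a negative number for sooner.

The binding path is Foundation→Siding→Finish = 6+9+7 = 22; finish at 22 weeks.
Siding lies on that path, so at 15 weeks the path becomes 28 weeks.
That remains the longest chain; total 28 weeks.
Change in finish: 28 − 22 = +6 weeks.

6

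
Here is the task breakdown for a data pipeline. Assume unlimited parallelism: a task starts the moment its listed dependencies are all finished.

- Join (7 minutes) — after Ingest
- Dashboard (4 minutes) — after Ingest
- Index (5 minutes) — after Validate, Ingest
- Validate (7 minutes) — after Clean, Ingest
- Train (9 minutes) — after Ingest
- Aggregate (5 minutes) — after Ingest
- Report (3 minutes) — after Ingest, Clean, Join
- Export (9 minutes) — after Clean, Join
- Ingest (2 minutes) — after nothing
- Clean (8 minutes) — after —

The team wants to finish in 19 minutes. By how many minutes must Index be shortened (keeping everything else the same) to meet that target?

1

Current finish: 20 minutes; target: 19.
Index is on every critical path, so each minute cut from Index cuts the finish by one (this holds down to a finish of 18).
Need 20 − 19 = 1 minute off Index → Index becomes 4 minutes, finish becomes 19.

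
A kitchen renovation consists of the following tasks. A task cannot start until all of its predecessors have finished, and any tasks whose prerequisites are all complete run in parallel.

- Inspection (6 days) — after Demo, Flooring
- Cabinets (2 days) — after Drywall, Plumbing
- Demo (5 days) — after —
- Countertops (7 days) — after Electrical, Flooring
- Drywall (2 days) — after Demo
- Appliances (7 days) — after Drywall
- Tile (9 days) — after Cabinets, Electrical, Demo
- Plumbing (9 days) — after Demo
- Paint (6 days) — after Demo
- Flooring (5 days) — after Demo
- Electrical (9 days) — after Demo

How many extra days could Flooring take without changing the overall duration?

The longest chain is Demo→Plumbing→Cabinets→Tile = 5+9+2+9 = 25; overall finish 25 days.
Flooring finishes as early as 10 and must finish by 18.
So Flooring can slip 18 − 10 = 8 days.

8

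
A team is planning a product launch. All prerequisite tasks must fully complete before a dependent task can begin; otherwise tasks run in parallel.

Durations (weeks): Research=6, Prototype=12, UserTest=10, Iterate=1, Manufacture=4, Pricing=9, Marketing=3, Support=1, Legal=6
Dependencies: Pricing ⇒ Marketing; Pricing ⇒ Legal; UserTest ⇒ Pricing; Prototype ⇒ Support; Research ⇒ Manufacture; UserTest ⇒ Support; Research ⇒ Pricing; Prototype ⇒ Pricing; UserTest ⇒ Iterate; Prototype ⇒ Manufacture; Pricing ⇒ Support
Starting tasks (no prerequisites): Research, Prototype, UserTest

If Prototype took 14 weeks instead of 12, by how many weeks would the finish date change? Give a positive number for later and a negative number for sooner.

Baseline: Prototype→Pricing→Legal = 12+9+6 = 27 → 27 weeks.
Prototype is on the critical path; changing it to 14 makes that path 29 weeks.
The critical path is still Prototype→Pricing→Legal; finish is now 29 weeks.
Change in finish: 29 − 27 = +2 weeks.

2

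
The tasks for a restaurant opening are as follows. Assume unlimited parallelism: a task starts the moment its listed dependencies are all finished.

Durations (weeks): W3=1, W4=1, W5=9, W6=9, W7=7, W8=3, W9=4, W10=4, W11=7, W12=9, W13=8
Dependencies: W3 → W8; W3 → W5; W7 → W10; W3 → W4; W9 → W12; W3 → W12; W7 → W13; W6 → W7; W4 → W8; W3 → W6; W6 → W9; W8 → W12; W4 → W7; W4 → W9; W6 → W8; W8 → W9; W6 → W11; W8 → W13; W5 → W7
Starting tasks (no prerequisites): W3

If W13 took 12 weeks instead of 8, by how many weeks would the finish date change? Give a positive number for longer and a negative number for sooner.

3

As given, the longest chain is W3→W6→W8→W9→W12 = 1+9+3+4+9 = 26, so the finish is 26 weeks.
The longest path through W13 is only 25 weeks, so W13 has float 1.
Now W3→W5→W7→W13 = 1+9+7+12 = 29 is longest, so the finish becomes 29 weeks.
Change in finish: 29 − 26 = +3 weeks.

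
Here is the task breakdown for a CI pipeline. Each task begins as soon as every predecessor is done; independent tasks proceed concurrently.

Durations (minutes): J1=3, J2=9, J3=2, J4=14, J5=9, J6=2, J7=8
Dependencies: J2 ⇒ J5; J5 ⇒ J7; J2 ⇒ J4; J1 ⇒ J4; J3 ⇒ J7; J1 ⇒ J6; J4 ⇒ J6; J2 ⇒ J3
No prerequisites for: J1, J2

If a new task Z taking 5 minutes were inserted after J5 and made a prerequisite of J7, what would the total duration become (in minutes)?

31

Originally the CI pipeline takes 26 minutes.
With Z inserted, J7 now waits for max(J3, J5, Z).
New critical path: J2→J5→Z→J7 = 9+9+5+8 = 31 ⇒ 31 minutes.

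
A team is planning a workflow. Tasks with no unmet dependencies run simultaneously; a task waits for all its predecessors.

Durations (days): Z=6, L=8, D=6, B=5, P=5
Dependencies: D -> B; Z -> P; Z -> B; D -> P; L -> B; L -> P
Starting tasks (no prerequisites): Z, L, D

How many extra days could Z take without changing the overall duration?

The longest chain is L→B = 8+5 = 13; overall finish 13 days.
The longest chain containing Z totals 11 days.
So Z can slip 8 − 6 = 2 days.

2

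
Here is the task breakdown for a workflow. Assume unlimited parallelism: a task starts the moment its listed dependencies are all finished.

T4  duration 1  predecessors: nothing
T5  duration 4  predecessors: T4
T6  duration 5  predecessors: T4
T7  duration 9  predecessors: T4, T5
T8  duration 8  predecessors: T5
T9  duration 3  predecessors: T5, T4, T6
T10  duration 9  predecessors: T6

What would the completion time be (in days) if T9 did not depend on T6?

15

Before: longest chain T4→T6→T10 = 1+5+9 = 15, finish 15.
Without T6→T9, T9's earliest start moves from 6 to 5.
The longest chain is now T4→T6→T10 = 1+5+9 = 15, so the project takes 15 days.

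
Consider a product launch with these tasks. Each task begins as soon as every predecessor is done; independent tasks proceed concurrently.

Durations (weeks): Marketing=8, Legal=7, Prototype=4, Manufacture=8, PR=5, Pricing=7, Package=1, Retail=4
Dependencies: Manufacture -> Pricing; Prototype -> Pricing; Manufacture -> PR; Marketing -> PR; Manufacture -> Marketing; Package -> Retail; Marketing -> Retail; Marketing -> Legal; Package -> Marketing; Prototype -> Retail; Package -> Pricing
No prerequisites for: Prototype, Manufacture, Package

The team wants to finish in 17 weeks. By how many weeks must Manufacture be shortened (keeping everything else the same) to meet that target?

Current finish: 23 weeks; target: 17.
Manufacture is on every critical path, so each week cut from Manufacture cuts the finish by one (this holds down to a finish of 16).
Need 23 − 17 = 6 weeks off Manufacture → Manufacture becomes 2 weeks, finish becomes 17.

6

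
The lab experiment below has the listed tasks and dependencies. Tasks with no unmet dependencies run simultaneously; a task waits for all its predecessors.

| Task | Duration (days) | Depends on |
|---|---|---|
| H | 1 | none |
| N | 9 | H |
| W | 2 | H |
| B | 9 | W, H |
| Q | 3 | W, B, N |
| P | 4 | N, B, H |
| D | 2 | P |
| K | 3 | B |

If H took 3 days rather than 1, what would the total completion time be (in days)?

Actual critical path: H→W→B→P→D = 1+2+9+4+2 = 18 ⇒ 18 days.
H is on the critical path; changing it to 3 makes that path 20 days.
That remains the longest chain; total 20 days.

20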